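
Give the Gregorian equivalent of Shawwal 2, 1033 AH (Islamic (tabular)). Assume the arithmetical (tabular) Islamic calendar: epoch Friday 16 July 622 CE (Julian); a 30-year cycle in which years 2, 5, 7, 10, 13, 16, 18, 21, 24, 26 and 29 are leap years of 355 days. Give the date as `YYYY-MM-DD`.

1624-07-18

Both dates share Julian Day Number 2314413; in the Gregorian calendar that is 18 July 1624 CE.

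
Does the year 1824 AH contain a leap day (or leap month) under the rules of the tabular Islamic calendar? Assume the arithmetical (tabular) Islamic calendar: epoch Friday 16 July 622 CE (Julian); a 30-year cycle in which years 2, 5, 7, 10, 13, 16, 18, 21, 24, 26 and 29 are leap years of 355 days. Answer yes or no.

yes

Year 1824 AH is year 24 of its 30-year cycle; leap positions are 2, 5, 7, 10, 13, 16, 18, 21, 24, 26, 29, so it is a leap year (355 days).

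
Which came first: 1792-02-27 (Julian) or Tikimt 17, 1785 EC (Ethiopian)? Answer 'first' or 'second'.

Converting both to JDN: 2375643 vs 2375873; the smaller is the first.

first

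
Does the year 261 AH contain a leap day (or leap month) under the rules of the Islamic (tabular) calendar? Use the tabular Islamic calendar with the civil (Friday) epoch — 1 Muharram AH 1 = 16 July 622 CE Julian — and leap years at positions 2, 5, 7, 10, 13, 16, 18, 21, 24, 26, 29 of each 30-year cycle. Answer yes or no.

Year 261 AH is year 21 of its 30-year cycle; leap positions are 2, 5, 7, 10, 13, 16, 18, 21, 24, 26, 29, so it is a leap year (355 days).

yes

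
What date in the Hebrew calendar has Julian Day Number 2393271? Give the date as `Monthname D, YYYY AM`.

JDN 2393271 is 14 June 1840 in the Gregorian calendar.
In the Hebrew calendar that day is Sivan 13, 5600 AM.

Sivan 13, 5600 AM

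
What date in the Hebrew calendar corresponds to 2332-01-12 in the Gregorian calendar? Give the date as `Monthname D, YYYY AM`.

Tevet 12, 6092 AM

Julian Day Number of the source date = 2572816.
Converting JDN 2572816 to the Hebrew calendar gives 12 Tevet 6092 AM.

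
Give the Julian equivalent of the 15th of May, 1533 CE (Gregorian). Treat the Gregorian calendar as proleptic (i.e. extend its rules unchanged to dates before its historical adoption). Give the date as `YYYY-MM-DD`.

1533-05-05

At this point the Julian calendar is 10 days behind the Gregorian.
15 May 1533 Gregorian − 10 days → 5 May 1533 Julian.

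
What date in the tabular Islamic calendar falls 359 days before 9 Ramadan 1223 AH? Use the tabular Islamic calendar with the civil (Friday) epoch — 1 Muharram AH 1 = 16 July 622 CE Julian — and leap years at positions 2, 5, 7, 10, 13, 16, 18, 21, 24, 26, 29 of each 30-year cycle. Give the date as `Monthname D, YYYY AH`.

Ramadan 4, 1222 AH

Counting 359 days back from JDN 2381720 reaches JDN 2381361, which is Ramadan 4, 1222 AH.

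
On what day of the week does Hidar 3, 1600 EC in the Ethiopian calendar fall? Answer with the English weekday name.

Saturday

In the Gregorian calendar this is 10 November 1607 (JDN 2308318).
JDN 2308318 mod 7 = 5, and JDN 0 was a Monday, so this is a Saturday.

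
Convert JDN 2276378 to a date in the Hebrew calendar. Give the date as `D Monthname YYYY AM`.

3 Sivan 5280 AM

The proleptic Gregorian equivalent of JDN 2276378 is 30 May 1520.
In the Hebrew calendar that day is 3 Sivan 5280 AM.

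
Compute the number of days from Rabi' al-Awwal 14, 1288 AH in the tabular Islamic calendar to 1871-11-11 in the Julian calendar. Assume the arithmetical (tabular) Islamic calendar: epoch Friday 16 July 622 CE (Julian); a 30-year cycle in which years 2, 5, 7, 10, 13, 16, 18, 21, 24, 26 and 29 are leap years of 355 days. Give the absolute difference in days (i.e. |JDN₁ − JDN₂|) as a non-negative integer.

173

First date → JDN 2404582; second date → JDN 2404755.
The interval is |2404582 − 2404755| = 173 days.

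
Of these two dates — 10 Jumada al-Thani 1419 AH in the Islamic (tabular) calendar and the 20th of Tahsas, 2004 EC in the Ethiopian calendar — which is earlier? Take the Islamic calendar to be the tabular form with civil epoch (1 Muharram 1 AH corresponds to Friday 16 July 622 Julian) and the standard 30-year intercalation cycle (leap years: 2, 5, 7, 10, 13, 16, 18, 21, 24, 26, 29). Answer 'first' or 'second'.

first

Converting both to JDN: 2451089 vs 2455926; the smaller is the first.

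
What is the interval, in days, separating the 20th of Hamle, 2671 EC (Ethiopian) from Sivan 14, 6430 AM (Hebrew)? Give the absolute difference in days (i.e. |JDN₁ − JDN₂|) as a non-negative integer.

3324

First date → JDN 2699757; second date → JDN 2696433.
The interval is |2699757 − 2696433| = 3324 days.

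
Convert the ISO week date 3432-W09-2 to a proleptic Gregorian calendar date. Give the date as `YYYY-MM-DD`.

3432-02-28

ISO week 1 of 3432 is the week containing the first Thursday of 3432.
Week 9, day 2 (Tuesday) lands on 3432-02-28.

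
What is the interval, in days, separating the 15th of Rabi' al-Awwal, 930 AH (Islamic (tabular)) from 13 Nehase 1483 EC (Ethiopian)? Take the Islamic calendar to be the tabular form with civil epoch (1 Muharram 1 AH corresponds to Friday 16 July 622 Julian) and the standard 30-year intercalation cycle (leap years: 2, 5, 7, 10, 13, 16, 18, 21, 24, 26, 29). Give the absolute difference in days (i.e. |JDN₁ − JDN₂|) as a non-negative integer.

11857

First date → JDN 2277720; second date → JDN 2265863.
The interval is |2277720 − 2265863| = 11857 days.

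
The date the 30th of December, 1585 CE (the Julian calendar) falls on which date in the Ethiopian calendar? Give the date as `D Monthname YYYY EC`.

4 Tir 1578 EC

Julian Day Number of the source date = 2300343.
Converting JDN 2300343 to the Ethiopian calendar gives 4 Tir 1578 EC.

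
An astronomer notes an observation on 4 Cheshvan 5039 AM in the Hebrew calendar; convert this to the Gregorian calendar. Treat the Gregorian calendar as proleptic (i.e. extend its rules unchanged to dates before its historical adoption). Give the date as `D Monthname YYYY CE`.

Julian Day Number of the source date = 2188142.
Converting JDN 2188142 to the Gregorian calendar gives 29 October 1278 CE.

29 October 1278 CE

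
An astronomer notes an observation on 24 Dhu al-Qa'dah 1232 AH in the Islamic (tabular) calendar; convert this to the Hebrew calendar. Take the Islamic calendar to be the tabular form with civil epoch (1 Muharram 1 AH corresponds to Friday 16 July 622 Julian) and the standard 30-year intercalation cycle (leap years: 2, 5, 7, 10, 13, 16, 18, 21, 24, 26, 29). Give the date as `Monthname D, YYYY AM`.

Tishrei 25, 5578 AM

Julian Day Number of the source date = 2384983.
Converting JDN 2384983 to the Hebrew calendar gives 25 Tishrei 5578 AM.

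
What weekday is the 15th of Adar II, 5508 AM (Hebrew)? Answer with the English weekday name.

In the Gregorian calendar this is 15 March 1748 (JDN 2359578).
JDN 2359578 mod 7 = 4, and JDN 0 was a Monday, so this is a Friday.

Friday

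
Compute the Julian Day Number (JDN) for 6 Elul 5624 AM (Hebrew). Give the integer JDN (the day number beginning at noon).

2402122

Equivalently 7 September 1864 (Gregorian).
JDN 2451545 is 1 January 2000 CE (Gregorian); the target day is −49423 days from there, so JDN = 2402122.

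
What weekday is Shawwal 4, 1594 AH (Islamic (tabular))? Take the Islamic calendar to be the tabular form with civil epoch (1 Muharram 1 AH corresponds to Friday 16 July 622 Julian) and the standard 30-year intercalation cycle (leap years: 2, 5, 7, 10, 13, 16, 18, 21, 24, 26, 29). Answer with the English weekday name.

This is JDN 2513215 (5 November 2168 Gregorian).
JDN 2513215 mod 7 = 5, and JDN 0 was a Monday, so this is a Saturday.

Saturday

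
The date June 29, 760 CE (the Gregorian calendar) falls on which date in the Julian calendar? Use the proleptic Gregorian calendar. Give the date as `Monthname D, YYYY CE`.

June 25, 760 CE

At this point the Julian calendar is 4 days behind the Gregorian.
29 June 760 Gregorian − 4 days → 25 June 760 Julian.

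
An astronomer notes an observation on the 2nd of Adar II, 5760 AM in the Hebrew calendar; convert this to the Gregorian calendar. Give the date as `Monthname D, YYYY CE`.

March 9, 2000 CE

Both dates share Julian Day Number 2451613; in the Gregorian calendar that is 9 March 2000 CE.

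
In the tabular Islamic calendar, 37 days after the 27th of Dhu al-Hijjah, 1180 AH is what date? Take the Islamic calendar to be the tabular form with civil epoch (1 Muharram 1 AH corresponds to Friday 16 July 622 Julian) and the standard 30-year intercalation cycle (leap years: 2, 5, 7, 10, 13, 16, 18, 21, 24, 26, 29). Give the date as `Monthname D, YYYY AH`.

Safar 4, 1181 AH

Counting 37 days forward from JDN 2366589 reaches JDN 2366626, which is Safar 4, 1181 AH.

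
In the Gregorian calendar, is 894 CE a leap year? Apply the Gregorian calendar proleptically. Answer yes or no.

no

894 is not divisible by 4, so it is a common year.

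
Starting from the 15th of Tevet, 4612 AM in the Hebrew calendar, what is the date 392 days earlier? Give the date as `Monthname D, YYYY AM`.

Kislev 8, 4611 AM

Counting 392 days back from JDN 2032232 reaches JDN 2031840, which is Kislev 8, 4611 AM.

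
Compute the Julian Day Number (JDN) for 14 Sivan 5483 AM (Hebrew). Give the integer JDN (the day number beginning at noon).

2350540

Equivalently 17 June 1723 (Gregorian).
JDN 2400001 is 17 November 1858 CE (Gregorian), MJD 0; the target day is −49461 days from there, so JDN = 2350540.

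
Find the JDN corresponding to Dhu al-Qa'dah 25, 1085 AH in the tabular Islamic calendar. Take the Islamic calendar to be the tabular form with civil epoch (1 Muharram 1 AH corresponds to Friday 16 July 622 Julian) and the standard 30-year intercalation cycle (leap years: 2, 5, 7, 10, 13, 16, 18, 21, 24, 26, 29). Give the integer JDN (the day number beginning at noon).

Equivalently 20 February 1675 (Gregorian).
JDN 2451545 is 1 January 2000 CE (Gregorian); the target day is −118653 days from there, so JDN = 2332892.

2332892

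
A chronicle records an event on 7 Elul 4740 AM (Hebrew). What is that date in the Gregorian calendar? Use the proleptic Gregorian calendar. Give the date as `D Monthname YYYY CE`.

Both dates share Julian Day Number 2079236; in the Gregorian calendar that is 26 August 980 CE.

26 August 980 CE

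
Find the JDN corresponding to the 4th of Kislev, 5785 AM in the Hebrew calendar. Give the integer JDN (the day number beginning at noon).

2460650

Equivalently 5 December 2024 (Gregorian).
JDN 2451545 is 1 January 2000 CE (Gregorian); the target day is +9105 days from there, so JDN = 2460650.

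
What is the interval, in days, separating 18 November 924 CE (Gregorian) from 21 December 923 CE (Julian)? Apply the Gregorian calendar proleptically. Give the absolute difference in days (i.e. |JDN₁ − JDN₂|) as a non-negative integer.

First date → JDN 2058866; second date → JDN 2058538.
The interval is |2058866 − 2058538| = 328 days.

328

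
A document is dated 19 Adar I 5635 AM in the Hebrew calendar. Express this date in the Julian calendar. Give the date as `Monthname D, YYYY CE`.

February 12, 1875 CE

Both dates share Julian Day Number 2405944; in the Julian calendar that is 12 February 1875 CE.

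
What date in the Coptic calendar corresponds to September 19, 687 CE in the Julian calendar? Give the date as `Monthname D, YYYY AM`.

The source date corresponds to 22 September 687 in the proleptic Gregorian calendar (JDN 1972246).
That day falls on 21 Thout 404 AM in the Coptic calendar.

Thout 21, 404 AM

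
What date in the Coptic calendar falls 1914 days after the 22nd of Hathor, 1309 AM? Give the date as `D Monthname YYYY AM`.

Counting 1914 days forward from JDN 2302858 reaches JDN 2304772, which is 20 Meshir 1314 AM.

20 Meshir 1314 AM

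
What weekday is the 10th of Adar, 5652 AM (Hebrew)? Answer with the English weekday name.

Wednesday

This is JDN 2412167 (9 March 1892 Gregorian).
Since JDN mod 7 = 2 (0 = Monday), the day is Wednesday.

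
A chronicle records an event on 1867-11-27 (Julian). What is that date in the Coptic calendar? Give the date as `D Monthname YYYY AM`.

30 Hathor 1584 AM

Both dates share Julian Day Number 2403310; in the Coptic calendar that is 30 Hathor 1584 AM.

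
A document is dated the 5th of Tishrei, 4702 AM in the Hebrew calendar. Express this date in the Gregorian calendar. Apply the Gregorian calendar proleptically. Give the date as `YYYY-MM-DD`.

0941-10-04

Julian Day Number of the source date = 2065030.
Converting JDN 2065030 to the Gregorian calendar gives 4 October 941 CE.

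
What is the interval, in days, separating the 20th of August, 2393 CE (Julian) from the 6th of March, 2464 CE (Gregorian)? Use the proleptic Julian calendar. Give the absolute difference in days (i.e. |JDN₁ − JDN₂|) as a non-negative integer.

JDN of the first date = 2595333.
JDN of the second date = 2621083.
|2621083 − 2595333| = 25750.

25750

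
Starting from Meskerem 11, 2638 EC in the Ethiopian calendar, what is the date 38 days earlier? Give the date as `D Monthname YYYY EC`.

8 Nehase 2637 EC

The starting date is JDN 2687395; 2687395 − 38 = 2687357.
JDN 2687357 corresponds to 8 Nehase 2637 EC.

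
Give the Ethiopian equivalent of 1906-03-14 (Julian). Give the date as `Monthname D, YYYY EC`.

The source date corresponds to 27 March 1906 in the Gregorian calendar (JDN 2417297).
That day falls on 18 Megabit 1898 EC in the Ethiopian calendar.

Megabit 18, 1898 EC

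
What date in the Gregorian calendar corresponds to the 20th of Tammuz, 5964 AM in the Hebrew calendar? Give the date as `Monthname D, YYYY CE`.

July 20, 2204 CE

Both dates share Julian Day Number 2526255; in the Gregorian calendar that is 20 July 2204 CE.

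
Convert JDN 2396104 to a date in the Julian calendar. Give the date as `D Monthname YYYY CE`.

JDN 2396104 is 17 March 1848 in the Gregorian calendar.
In the Julian calendar that day is 5 March 1848 CE.

5 March 1848 CE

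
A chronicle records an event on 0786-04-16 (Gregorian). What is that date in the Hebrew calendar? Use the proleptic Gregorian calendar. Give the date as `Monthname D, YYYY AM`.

Julian Day Number of the source date = 2008246.
Converting JDN 2008246 to the Hebrew calendar gives 9 Iyar 4546 AM.

Iyar 9, 4546 AM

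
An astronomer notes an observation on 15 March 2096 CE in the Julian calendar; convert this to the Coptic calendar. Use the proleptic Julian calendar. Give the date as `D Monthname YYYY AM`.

The source date corresponds to 28 March 2096 in the Gregorian calendar (JDN 2486696).
That day falls on 19 Paremhat 1812 AM in the Coptic calendar.

19 Paremhat 1812 AM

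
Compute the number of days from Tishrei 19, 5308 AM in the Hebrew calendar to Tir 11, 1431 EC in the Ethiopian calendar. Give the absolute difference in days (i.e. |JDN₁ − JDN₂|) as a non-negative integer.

39717

JDN of the first date = 2286375.
JDN of the second date = 2246658.
|2246658 − 2286375| = 39717.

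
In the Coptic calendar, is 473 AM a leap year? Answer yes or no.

no

473 mod 4 = 1; in the Coptic calendar a year is leap when year mod 4 = 3, so it is a common year.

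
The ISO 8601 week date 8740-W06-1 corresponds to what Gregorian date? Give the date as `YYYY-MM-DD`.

8740-02-05

ISO week 1 of 8740 is the week containing the first Thursday of 8740.
Week 6, day 1 (Monday) lands on 8740-02-05.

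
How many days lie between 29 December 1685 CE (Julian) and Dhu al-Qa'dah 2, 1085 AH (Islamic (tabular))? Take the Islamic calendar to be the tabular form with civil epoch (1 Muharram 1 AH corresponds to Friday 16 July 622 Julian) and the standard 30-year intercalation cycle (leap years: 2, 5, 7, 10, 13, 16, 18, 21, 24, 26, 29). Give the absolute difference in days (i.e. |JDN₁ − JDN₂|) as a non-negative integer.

JDN of the first date = 2336867.
JDN of the second date = 2332869.
|2332869 − 2336867| = 3998.

3998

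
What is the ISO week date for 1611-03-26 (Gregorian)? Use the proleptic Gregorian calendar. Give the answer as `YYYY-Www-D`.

The weekday is Saturday (ISO weekday 6).
That Saturday belongs to ISO week 12 of ISO year 1611.

1611-W12-6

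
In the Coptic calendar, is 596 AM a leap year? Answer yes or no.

no

596 mod 4 = 0; in the Coptic calendar a year is leap when year mod 4 = 3, so it is a common year.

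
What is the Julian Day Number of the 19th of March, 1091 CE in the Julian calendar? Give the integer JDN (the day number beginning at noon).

2119623

Equivalently 25 March 1091 (proleptic Gregorian).
JDN 2400001 is 17 November 1858 CE (Gregorian), MJD 0; the target day is −280378 days from there, so JDN = 2119623.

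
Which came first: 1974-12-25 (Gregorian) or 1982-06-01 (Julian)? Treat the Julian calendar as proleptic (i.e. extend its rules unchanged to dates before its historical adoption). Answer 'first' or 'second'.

First date → JDN 2442407; second date → JDN 2445135.
JDN 2442407 < JDN 2445135, so the first date is earlier.

first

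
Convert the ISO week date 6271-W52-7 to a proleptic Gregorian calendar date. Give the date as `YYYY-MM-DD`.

ISO week 1 of 6271 is the week containing the first Thursday of 6271.
Week 52, day 7 (Sunday) lands on 6271-12-31.

6271-12-31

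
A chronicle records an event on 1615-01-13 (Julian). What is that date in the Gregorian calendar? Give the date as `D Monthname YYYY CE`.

At this point the Julian calendar is 10 days behind the Gregorian.
13 January 1615 Julian + 10 days → 23 January 1615 Gregorian.

23 January 1615 CE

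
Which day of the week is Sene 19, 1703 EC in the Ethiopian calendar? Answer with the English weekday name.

Wednesday

This is JDN 2346164 (24 June 1711 Gregorian).
Since JDN mod 7 = 2 (0 = Monday), the day is Wednesday.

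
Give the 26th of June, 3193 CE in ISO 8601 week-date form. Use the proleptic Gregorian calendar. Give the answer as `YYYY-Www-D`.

3193-W25-6

The weekday is Saturday (ISO weekday 6).
That Saturday belongs to ISO week 25 of ISO year 3193.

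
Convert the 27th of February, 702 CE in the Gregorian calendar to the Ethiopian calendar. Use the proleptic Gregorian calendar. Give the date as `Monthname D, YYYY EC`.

Yekatit 29, 694 EC

Both dates share Julian Day Number 1977517; in the Ethiopian calendar that is 29 Yekatit 694 EC.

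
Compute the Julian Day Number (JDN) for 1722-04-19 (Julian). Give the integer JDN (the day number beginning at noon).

In the Gregorian calendar the same day is 30 April 1722.
JDN 2400001 is 17 November 1858 CE (Gregorian), MJD 0; the target day is −49874 days from there, so JDN = 2350127.

2350127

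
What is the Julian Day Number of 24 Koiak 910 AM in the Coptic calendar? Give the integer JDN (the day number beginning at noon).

2157155

In the proleptic Gregorian calendar the same day is 27 December 1193.
JDN 2299161 is 15 October 1582 CE (Gregorian); the target day is −142006 days from there, so JDN = 2157155.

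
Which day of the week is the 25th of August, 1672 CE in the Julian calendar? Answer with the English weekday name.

Sunday

In the Gregorian calendar this is 4 September 1672 (JDN 2331993).
JDN 2331993 mod 7 = 6, and JDN 0 was a Monday, so this is a Sunday.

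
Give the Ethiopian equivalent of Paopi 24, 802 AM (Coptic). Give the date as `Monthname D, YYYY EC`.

The source date corresponds to 27 October 1085 in the proleptic Gregorian calendar (JDN 2117648).
That day falls on 24 Tikimt 1078 EC in the Ethiopian calendar.

Tikimt 24, 1078 EC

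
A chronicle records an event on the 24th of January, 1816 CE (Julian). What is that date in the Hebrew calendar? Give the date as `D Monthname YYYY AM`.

Julian Day Number of the source date = 2384375.
Converting JDN 2384375 to the Hebrew calendar gives 6 Shevat 5576 AM.

6 Shevat 5576 AM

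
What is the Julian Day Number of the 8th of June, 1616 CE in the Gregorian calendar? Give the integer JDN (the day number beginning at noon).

JDN 2299161 is 15 October 1582 CE (Gregorian); the target day is +12290 days from there, so JDN = 2311451.

2311451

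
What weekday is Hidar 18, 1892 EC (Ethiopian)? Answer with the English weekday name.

In the Gregorian calendar this is 27 November 1899 (JDN 2414986).
Since JDN mod 7 = 0 (0 = Monday), the day is Monday.

Monday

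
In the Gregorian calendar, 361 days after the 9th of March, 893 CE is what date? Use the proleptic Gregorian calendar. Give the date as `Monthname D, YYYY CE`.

March 5, 894 CE

JDN of the 9th of March, 893 CE = 2047290.
2047290 + 361 = 2047651.
JDN 2047651 in the Gregorian calendar is March 5, 894 CE.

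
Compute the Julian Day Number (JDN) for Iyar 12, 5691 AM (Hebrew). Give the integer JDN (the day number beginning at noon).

2426461

In the Gregorian calendar the same day is 29 April 1931.
JDN 2400001 is 17 November 1858 CE (Gregorian), MJD 0; the target day is +26460 days from there, so JDN = 2426461.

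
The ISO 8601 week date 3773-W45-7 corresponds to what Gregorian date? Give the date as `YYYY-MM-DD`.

ISO week 1 of 3773 is the week containing the first Thursday of 3773.
Week 45, day 7 (Sunday) lands on 3773-11-14.

3773-11-14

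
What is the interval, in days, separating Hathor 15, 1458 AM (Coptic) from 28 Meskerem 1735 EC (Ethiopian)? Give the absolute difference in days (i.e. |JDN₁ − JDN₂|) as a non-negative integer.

318

JDN of the first date = 2357273.
JDN of the second date = 2357591.
|2357591 − 2357273| = 318.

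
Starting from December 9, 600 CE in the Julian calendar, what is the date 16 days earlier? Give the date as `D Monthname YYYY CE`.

JDN of December 9, 600 CE = 1940551.
1940551 − 16 = 1940535.
JDN 1940535 in the Julian calendar is 23 November 600 CE.

23 November 600 CE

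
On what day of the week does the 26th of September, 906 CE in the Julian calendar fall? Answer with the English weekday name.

Friday

This is JDN 2052243 (1 October 906 Gregorian).
JDN 2052243 mod 7 = 4, and JDN 0 was a Monday, so this is a Friday.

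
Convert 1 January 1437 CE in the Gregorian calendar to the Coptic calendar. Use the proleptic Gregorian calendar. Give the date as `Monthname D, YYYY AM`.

Both dates share Julian Day Number 2245914; in the Coptic calendar that is 27 Koiak 1153 AM.

Koiak 27, 1153 AM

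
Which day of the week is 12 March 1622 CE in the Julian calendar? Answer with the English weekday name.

In the Gregorian calendar this is 22 March 1622 (JDN 2313564).
2313564 ≡ 1 (mod 7); counting from Monday = 0 gives Tuesday.

Tuesday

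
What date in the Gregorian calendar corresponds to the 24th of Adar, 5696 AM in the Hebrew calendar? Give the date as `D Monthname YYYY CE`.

Both dates share Julian Day Number 2428246; in the Gregorian calendar that is 18 March 1936 CE.

18 March 1936 CE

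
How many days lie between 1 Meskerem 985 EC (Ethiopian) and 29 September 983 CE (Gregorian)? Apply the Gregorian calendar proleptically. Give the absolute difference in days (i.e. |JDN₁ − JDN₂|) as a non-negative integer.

3262

First date → JDN 2083627; second date → JDN 2080365.
The interval is |2083627 − 2080365| = 3262 days.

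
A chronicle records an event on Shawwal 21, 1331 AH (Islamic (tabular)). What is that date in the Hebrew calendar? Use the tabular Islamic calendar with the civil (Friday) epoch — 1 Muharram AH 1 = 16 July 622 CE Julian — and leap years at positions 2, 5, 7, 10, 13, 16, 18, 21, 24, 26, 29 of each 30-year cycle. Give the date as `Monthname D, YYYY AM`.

Elul 21, 5673 AM

The source date corresponds to 23 September 1913 in the Gregorian calendar (JDN 2420034).
That day falls on 21 Elul 5673 AM in the Hebrew calendar.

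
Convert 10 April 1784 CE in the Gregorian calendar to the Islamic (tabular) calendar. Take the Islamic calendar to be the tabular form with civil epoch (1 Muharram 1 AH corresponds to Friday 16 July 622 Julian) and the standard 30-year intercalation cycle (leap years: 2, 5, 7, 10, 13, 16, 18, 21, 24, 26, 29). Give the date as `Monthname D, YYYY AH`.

Julian Day Number of the source date = 2372753.
Converting JDN 2372753 to the tabular Islamic calendar gives 19 Jumada al-Awwal 1198 AH.

Jumada al-Awwal 19, 1198 AH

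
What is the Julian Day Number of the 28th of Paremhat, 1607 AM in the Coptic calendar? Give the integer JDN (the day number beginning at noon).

Equivalently 5 April 1891 (Gregorian).
JDN 2400001 is 17 November 1858 CE (Gregorian), MJD 0; the target day is +11827 days from there, so JDN = 2411828.

2411828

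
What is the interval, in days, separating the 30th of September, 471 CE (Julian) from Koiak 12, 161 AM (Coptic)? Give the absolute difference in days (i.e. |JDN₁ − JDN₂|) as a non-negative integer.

9792

JDN of the first date = 1893363.
JDN of the second date = 1883571.
|1883571 − 1893363| = 9792.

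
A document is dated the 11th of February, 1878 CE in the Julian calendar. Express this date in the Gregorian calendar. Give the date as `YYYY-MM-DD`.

The Julian–Gregorian offset here is 12 days (Julian trailing).
11 February 1878 Julian + 12 days → 23 February 1878 Gregorian.

1878-02-23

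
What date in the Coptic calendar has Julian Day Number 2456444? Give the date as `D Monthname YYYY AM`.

23 Pashons 1729 AM

The Gregorian equivalent of JDN 2456444 is 31 May 2013.
In the Coptic calendar that day is 23 Pashons 1729 AM.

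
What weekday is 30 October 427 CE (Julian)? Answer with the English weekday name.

This is JDN 1877322 (31 October 427 Gregorian).
Since JDN mod 7 = 6 (0 = Monday), the day is Sunday.

Sunday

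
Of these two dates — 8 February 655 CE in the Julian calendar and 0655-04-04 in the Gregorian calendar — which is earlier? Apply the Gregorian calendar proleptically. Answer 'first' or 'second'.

first

Converting both to JDN: 1960335 vs 1960387; the smaller is the first.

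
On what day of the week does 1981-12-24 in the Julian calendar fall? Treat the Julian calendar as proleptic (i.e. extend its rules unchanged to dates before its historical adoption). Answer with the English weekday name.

In the Gregorian calendar this is 6 January 1982 (JDN 2444976).
2444976 ≡ 2 (mod 7); counting from Monday = 0 gives Wednesday.

Wednesday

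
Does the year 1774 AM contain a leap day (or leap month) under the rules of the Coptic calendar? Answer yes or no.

1774 mod 4 = 2; in the Coptic calendar a year is leap when year mod 4 = 3, so it is a common year.

no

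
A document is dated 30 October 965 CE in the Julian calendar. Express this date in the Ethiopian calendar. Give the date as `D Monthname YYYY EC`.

Julian Day Number of the source date = 2073827.
Converting JDN 2073827 to the Ethiopian calendar gives 3 Hidar 958 EC.

3 Hidar 958 EC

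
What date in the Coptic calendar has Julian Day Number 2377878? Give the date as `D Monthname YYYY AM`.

16 Parmouti 1514 AM

The Gregorian equivalent of JDN 2377878 is 22 April 1798.
In the Coptic calendar that day is 16 Parmouti 1514 AM.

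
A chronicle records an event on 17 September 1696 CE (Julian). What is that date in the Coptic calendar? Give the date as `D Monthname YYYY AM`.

Julian Day Number of the source date = 2340782.
Converting JDN 2340782 to the Coptic calendar gives 20 Thout 1413 AM.

20 Thout 1413 AM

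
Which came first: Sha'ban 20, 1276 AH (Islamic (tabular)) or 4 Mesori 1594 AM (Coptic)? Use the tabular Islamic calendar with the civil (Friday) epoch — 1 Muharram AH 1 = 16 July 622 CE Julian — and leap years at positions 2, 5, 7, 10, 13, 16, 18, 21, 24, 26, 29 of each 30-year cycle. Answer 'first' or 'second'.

First date → JDN 2400483; second date → JDN 2407206.
JDN 2400483 < JDN 2407206, so the first date is earlier.

first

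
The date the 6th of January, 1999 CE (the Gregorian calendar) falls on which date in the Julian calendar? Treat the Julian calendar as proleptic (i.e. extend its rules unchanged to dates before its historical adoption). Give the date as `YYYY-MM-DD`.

1998-12-24

At this point the Julian calendar is 13 days behind the Gregorian.
6 January 1999 Gregorian − 13 days → 24 December 1998 Julian.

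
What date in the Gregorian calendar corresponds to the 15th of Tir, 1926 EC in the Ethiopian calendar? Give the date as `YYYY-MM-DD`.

1934-01-23

Both dates share Julian Day Number 2427461; in the Gregorian calendar that is 23 January 1934 CE.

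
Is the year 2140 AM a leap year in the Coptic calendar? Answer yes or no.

2140 mod 4 = 0; in the Coptic calendar a year is leap when year mod 4 = 3, so it is a common year.

no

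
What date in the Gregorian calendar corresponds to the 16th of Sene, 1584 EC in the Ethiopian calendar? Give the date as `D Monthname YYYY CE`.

20 June 1592 CE

Julian Day Number of the source date = 2302697.
Converting JDN 2302697 to the Gregorian calendar gives 20 June 1592 CE.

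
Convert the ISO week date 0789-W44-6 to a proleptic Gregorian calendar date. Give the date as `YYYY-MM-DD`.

ISO week 1 of 789 is the week containing the first Thursday of 789.
Week 44, day 6 (Saturday) lands on 0789-11-04.

0789-11-04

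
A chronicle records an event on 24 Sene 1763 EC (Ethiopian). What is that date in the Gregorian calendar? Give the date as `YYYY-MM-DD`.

1771-06-29

Julian Day Number of the source date = 2368084.
Converting JDN 2368084 to the Gregorian calendar gives 29 June 1771 CE.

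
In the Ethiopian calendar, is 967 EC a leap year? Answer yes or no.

967 mod 4 = 3; in the Ethiopian calendar a year is leap when year mod 4 = 3, so it is a leap year.

yes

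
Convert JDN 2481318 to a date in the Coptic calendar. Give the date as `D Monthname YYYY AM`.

JDN 2481318 is 7 July 2081 in the Gregorian calendar.
In the Coptic calendar that day is 30 Paoni 1797 AM.

30 Paoni 1797 AM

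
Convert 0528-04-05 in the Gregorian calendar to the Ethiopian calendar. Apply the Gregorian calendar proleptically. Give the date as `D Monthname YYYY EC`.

Julian Day Number of the source date = 1914003.
Converting JDN 1914003 to the Ethiopian calendar gives 8 Miyazya 520 EC.

8 Miyazya 520 EC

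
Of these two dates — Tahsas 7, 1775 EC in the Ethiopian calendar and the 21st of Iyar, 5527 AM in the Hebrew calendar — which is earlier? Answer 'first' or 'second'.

second

The two dates have Julian Day Numbers 2372270 and 2366583 respectively.
Since 2366583 < 2372270, the second date comes first.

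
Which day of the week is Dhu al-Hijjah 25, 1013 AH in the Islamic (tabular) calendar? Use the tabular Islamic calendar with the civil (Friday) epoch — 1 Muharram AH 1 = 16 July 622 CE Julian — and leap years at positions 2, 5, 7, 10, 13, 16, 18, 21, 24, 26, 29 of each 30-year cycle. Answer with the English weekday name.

Saturday

Equivalently 14 May 1605 Gregorian, JDN 2307408.
JDN 2307408 mod 7 = 5, and JDN 0 was a Monday, so this is a Saturday.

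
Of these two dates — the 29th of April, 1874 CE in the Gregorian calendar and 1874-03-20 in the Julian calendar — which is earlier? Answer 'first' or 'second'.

Converting both to JDN: 2405643 vs 2405615; the smaller is the second.

second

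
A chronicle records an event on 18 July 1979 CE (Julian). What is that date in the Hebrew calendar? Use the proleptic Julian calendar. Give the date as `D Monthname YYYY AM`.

7 Av 5739 AM

Julian Day Number of the source date = 2444086.
Converting JDN 2444086 to the Hebrew calendar gives 7 Av 5739 AM.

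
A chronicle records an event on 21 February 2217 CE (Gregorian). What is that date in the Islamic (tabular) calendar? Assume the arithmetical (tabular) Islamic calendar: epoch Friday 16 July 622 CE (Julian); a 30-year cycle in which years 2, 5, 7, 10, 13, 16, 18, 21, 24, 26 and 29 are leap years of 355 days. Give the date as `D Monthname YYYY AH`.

Julian Day Number of the source date = 2530854.
Converting JDN 2530854 to the tabular Islamic calendar gives 14 Rajab 1644 AH.

14 Rajab 1644 AH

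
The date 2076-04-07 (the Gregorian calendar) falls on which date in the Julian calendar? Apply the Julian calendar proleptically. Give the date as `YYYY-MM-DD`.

The Julian–Gregorian offset here is 13 days (Julian trailing).
7 April 2076 Gregorian − 13 days → 25 March 2076 Julian.

2076-03-25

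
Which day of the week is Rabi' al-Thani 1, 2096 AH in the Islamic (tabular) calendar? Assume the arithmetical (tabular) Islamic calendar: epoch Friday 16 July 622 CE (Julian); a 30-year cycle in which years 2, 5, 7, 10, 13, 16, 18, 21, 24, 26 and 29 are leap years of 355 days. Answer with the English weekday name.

In the Gregorian calendar this is 29 May 2655 (JDN 2690927).
Since JDN mod 7 = 1 (0 = Monday), the day is Tuesday.

Tuesday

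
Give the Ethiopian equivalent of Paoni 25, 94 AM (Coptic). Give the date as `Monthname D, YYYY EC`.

Sene 25, 370 EC

Julian Day Number of the source date = 1859292.
Converting JDN 1859292 to the Ethiopian calendar gives 25 Sene 370 EC.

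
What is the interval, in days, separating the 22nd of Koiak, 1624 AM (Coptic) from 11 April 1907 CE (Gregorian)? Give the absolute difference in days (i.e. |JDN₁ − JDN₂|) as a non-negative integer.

265

First date → JDN 2417942; second date → JDN 2417677.
The interval is |2417942 − 2417677| = 265 days.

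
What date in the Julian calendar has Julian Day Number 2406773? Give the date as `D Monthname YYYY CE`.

JDN 2406773 is 2 June 1877 in the Gregorian calendar.
In the Julian calendar that day is 21 May 1877 CE.

21 May 1877 CE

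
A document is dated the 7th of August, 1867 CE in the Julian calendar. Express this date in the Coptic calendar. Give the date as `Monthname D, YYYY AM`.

Mesori 14, 1583 AM

Julian Day Number of the source date = 2403198.
Converting JDN 2403198 to the Coptic calendar gives 14 Mesori 1583 AM.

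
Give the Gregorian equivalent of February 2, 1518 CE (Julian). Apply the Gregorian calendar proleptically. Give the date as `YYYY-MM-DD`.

1518-02-12

For dates in this range the Gregorian date is 10 days ahead of the Julian.
2 February 1518 Julian + 10 days → 12 February 1518 Gregorian.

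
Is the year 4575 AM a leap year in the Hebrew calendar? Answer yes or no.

no

Hebrew year 4575 is year 15 of its 19-year Metonic cycle; leap years are at positions 3, 6, 8, 11, 14, 17, 19, so it is a common year (12 months).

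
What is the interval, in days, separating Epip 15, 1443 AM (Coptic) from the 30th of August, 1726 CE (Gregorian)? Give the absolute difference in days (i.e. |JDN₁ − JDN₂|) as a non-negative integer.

First date → JDN 2352034; second date → JDN 2351710.
The interval is |2352034 − 2351710| = 324 days.

324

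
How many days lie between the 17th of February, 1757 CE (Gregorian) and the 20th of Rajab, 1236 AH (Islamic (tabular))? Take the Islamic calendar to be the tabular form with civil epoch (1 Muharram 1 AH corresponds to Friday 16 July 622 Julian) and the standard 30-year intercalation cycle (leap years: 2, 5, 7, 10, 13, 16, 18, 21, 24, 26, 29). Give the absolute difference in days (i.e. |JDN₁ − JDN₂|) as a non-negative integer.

First date → JDN 2362839; second date → JDN 2386279.
The interval is |2362839 − 2386279| = 23440 days.

23440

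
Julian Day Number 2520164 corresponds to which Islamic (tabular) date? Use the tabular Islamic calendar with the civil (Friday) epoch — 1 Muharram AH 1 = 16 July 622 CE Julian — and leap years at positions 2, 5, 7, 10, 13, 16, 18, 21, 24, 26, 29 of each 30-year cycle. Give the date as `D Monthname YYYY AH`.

The Gregorian equivalent of JDN 2520164 is 15 November 2187.
In the tabular Islamic calendar that day is 14 Jumada al-Awwal 1614 AH.

14 Jumada al-Awwal 1614 AH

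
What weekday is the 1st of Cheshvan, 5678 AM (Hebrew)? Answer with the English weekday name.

Wednesday

In the Gregorian calendar this is 17 October 1917 (JDN 2421519).
Since JDN mod 7 = 2 (0 = Monday), the day is Wednesday.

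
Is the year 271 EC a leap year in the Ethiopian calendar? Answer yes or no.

yes

271 mod 4 = 3; in the Ethiopian calendar a year is leap when year mod 4 = 3, so it is a leap year.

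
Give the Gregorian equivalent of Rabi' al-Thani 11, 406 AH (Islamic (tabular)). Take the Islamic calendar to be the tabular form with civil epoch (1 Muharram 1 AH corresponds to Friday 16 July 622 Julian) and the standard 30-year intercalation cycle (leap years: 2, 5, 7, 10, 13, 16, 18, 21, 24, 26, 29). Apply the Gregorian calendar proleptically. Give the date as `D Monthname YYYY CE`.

4 October 1015 CE

Both dates share Julian Day Number 2092057; in the Gregorian calendar that is 4 October 1015 CE.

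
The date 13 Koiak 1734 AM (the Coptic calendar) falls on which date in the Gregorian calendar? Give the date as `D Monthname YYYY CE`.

22 December 2017 CE

Julian Day Number of the source date = 2458110.
Converting JDN 2458110 to the Gregorian calendar gives 22 December 2017 CE.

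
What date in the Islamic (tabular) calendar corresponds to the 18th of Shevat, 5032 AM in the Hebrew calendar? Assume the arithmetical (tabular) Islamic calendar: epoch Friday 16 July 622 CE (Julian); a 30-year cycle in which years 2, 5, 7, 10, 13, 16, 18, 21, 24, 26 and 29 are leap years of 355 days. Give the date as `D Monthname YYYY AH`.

18 Jumada al-Thani 670 AH

Julian Day Number of the source date = 2185676.
Converting JDN 2185676 to the tabular Islamic calendar gives 18 Jumada al-Thani 670 AH.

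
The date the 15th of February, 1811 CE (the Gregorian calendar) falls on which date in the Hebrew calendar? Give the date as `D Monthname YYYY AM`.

Both dates share Julian Day Number 2382559; in the Hebrew calendar that is 21 Shevat 5571 AM.

21 Shevat 5571 AM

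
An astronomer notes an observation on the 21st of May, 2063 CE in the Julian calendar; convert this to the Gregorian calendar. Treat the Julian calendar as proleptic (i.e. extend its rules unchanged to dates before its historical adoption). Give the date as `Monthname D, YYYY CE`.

At this point the Julian calendar is 13 days behind the Gregorian.
21 May 2063 Julian + 13 days → 3 June 2063 Gregorian.

June 3, 2063 CE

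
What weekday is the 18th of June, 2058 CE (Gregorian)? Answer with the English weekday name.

Tuesday

JDN 2472898 mod 7 = 1, and JDN 0 was a Monday, so this is a Tuesday.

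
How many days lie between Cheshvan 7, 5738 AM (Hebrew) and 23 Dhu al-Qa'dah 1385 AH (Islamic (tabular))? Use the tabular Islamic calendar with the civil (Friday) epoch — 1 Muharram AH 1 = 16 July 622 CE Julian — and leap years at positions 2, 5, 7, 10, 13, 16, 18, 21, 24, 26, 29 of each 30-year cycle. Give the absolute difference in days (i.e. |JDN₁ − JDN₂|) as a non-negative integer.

4236

JDN of the first date = 2443436.
JDN of the second date = 2439200.
|2439200 − 2443436| = 4236.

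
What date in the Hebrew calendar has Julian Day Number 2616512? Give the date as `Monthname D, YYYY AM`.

The Gregorian equivalent of JDN 2616512 is 31 August 2451.
In the Hebrew calendar that day is Elul 2, 6211 AM.

Elul 2, 6211 AM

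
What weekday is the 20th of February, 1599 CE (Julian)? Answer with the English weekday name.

Tuesday

This is JDN 2305143 (2 March 1599 Gregorian).
2305143 ≡ 1 (mod 7); counting from Monday = 0 gives Tuesday.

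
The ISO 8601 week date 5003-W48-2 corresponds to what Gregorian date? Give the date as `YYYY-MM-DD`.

ISO week 1 of 5003 is the week containing the first Thursday of 5003.
Week 48, day 2 (Tuesday) lands on 5003-11-29.

5003-11-29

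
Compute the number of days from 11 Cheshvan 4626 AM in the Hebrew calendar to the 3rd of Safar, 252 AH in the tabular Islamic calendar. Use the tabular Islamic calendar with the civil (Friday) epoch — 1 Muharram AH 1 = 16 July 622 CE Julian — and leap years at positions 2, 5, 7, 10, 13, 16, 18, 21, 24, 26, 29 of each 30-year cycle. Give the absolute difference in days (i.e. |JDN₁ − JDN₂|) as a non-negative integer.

112

JDN of the first date = 2037306.
JDN of the second date = 2037418.
|2037418 − 2037306| = 112.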